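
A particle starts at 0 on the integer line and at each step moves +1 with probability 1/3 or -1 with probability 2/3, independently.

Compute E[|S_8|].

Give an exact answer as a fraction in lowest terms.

Answer: 20392/6561

Derivation:
S_8 takes values m ≡ 0 (mod 2) with |m| ≤ 8; P(S_8=m) = C(8,(8+m)/2) · (1/3)^((8+m)/2) · (2/3)^((8-m)/2).
Distribution: P(S=-8)=256/6561, P(S=-6)=1024/6561, P(S=-4)=1792/6561, P(S=-2)=1792/6561, P(S=0)=1120/6561, P(S=2)=448/6561, P(S=4)=112/6561, P(S=6)=16/6561, P(S=8)=1/6561
E[|S_8|] = Σ_m |m|·P(S_8=m) = 20392/6561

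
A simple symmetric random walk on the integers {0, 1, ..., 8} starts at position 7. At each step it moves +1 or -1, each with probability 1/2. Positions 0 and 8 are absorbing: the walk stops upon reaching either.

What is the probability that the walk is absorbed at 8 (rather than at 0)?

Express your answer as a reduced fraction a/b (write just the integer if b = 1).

Answer: 7/8

Derivation:
Symmetric walk (p = 1/2): the harmonic-function argument gives P(hit 8 before 0 | start at 7) = a/N.
P = 7/8 = 7/8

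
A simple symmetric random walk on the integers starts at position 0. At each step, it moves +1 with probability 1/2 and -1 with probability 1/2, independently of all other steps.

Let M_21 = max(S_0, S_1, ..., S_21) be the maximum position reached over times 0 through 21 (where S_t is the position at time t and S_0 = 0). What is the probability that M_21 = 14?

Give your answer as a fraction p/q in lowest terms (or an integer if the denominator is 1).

Let M_21 = max(S_0,...,S_21). Use the reflection principle: for j ≥ 1, #{paths with M_21 ≥ j} = #{S_21 ≥ j} + #{S_21 ≥ j+1}.
By reflection, #{M_21 ≥ 14} = #{S_21 ≥ 14} + #{S_21 ≥ 15} = 1562 + 1562 = 3124.
#{M_21 ≥ 15} = #{S_21 ≥ 15} + #{S_21 ≥ 16} = 1562 + 232 = 1794.
#{M_21 = 14} = 3124 - 1794 = 1330.
P(M_21 = 14) = 1330/2097152 = 665/1048576

Answer: 665/1048576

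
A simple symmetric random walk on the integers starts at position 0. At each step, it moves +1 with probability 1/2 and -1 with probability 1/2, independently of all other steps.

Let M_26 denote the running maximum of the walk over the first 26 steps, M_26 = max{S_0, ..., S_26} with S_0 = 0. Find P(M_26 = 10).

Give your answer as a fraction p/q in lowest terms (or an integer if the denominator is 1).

Let M_26 = max(S_0,...,S_26). Use the reflection principle: for j ≥ 1, #{paths with M_26 ≥ j} = #{S_26 ≥ j} + #{S_26 ≥ j+1}.
By reflection, #{M_26 ≥ 10} = #{S_26 ≥ 10} + #{S_26 ≥ 11} = 2533987 + 971712 = 3505699.
#{M_26 ≥ 11} = #{S_26 ≥ 11} + #{S_26 ≥ 12} = 971712 + 971712 = 1943424.
#{M_26 = 10} = 3505699 - 1943424 = 1562275.
P(M_26 = 10) = 1562275/67108864 = 1562275/67108864

Answer: 1562275/67108864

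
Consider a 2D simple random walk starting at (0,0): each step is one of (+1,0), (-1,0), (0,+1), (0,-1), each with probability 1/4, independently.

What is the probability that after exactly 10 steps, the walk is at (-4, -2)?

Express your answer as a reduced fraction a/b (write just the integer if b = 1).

Let h be the number of horizontal steps (so 10-h are vertical). To end at (-4,-2) need (h-4)/2 right-steps and ((10-h)-2)/2 up-steps.
Sum over h with 4 ≤ h ≤ 8, h ≡ 0 (mod 2), 10-h ≡ 0 (mod 2):
h=4: C(10,4)·C(4,0)·C(6,2) = 210·1·15 = 3150
h=6: C(10,6)·C(6,1)·C(4,1) = 210·6·4 = 5040
h=8: C(10,8)·C(8,2)·C(2,0) = 45·28·1 = 1260
Total favorable: 9450
Total paths: 4^10 = 1048576
P = 9450/1048576 = 4725/524288

Answer: 4725/524288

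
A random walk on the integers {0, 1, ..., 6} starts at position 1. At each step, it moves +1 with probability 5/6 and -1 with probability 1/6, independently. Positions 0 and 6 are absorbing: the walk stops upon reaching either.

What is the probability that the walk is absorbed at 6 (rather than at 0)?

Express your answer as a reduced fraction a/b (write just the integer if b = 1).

Answer: 3125/3906

Derivation:
Biased walk: p = 5/6, q = 1/6, r = q/p = 1/5
Gambler's ruin: P(hit 6 before 0 | start at 1) = (1 - r^a)/(1 - r^N)
r^1 = 1/5; r^6 = 1/15625
P = (1 - 1/5) / (1 - 1/15625) = 4/5 / 15624/15625 = 3125/3906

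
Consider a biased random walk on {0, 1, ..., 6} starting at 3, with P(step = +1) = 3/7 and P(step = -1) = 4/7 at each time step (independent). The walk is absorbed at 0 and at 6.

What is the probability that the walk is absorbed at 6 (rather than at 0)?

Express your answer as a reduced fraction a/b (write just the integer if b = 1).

Answer: 27/91

Derivation:
Biased walk: p = 3/7, q = 4/7, r = q/p = 4/3
Gambler's ruin: P(hit 6 before 0 | start at 3) = (1 - r^a)/(1 - r^N)
r^3 = 64/27; r^6 = 4096/729
P = (1 - 64/27) / (1 - 4096/729) = -37/27 / -3367/729 = 27/91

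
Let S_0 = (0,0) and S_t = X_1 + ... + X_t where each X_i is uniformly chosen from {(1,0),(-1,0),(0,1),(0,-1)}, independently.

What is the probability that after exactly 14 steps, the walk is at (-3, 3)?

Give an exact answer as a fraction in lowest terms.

Answer: 429429/33554432

Derivation:
Let h be the number of horizontal steps (so 14-h are vertical). To end at (-3,3) need (h-3)/2 right-steps and ((14-h)+3)/2 up-steps.
Sum over h with 3 ≤ h ≤ 11, h ≡ 1 (mod 2), 14-h ≡ 1 (mod 2):
h=3: C(14,3)·C(3,0)·C(11,7) = 364·1·330 = 120120
h=5: C(14,5)·C(5,1)·C(9,6) = 2002·5·84 = 840840
h=7: C(14,7)·C(7,2)·C(7,5) = 3432·21·21 = 1513512
h=9: C(14,9)·C(9,3)·C(5,4) = 2002·84·5 = 840840
h=11: C(14,11)·C(11,4)·C(3,3) = 364·330·1 = 120120
Total favorable: 3435432
Total paths: 4^14 = 268435456
P = 3435432/268435456 = 429429/33554432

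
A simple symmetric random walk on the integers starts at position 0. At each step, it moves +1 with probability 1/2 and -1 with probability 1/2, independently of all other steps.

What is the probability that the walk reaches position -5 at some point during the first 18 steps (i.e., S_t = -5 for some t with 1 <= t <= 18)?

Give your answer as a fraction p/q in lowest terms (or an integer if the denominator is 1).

Count via complement. Let g(t,s) = #length-t paths at position s with S_1..S_t all ≠ -5.
g(t,s) = g(t-1,s-1) + g(t-1,s+1) for s ≠ -5; g(t,-5) = 0.
t=0: g(0,0)=1
t=1: g(1,-1)=1 g(1,1)=1
t=2: g(2,-2)=1 g(2,0)=2 g(2,2)=1
t=3: g(3,-3)=1 g(3,-1)=3 g(3,1)=3 g(3,3)=1
t=4: g(4,-4)=1 g(4,-2)=4 g(4,0)=6 g(4,2)=4 g(4,4)=1
t=5: g(5,-3)=5 g(5,-1)=10 g(5,1)=10 g(5,3)=5 g(5,5)=1
t=6: g(6,-4)=5 g(6,-2)=15 g(6,0)=20 g(6,2)=15 g(6,4)=6 g(6,6)=1
t=7: g(7,-3)=20 g(7,-1)=35 g(7,1)=35 g(7,3)=21 g(7,5)=7 g(7,7)=1
t=8: g(8,-4)=20 g(8,-2)=55 g(8,0)=70 g(8,2)=56 g(8,4)=28 g(8,6)=8 g(8,8)=1
t=9: g(9,-3)=75 g(9,-1)=125 g(9,1)=126 g(9,3)=84 g(9,5)=36 g(9,7)=9 g(9,9)=1
t=10: g(10,-4)=75 g(10,-2)=200 g(10,0)=251 g(10,2)=210 g(10,4)=120 g(10,6)=45 g(10,8)=10 g(10,10)=1
t=11: g(11,-3)=275 g(11,-1)=451 g(11,1)=461 g(11,3)=330 g(11,5)=165 g(11,7)=55 g(11,9)=11 g(11,11)=1
t=12: g(12,-4)=275 g(12,-2)=726 g(12,0)=912 g(12,2)=791 g(12,4)=495 g(12,6)=220 g(12,8)=66 g(12,10)=12 g(12,12)=1
t=13: g(13,-3)=1001 g(13,-1)=1638 g(13,1)=1703 g(13,3)=1286 g(13,5)=715 g(13,7)=286 g(13,9)=78 g(13,11)=13 g(13,13)=1
t=14: g(14,-4)=1001 g(14,-2)=2639 g(14,0)=3341 g(14,2)=2989 g(14,4)=2001 g(14,6)=1001 g(14,8)=364 g(14,10)=91 g(14,12)=14 g(14,14)=1
t=15: g(15,-3)=3640 g(15,-1)=5980 g(15,1)=6330 g(15,3)=4990 g(15,5)=3002 g(15,7)=1365 g(15,9)=455 g(15,11)=105 g(15,13)=15 g(15,15)=1
t=16: g(16,-4)=3640 g(16,-2)=9620 g(16,0)=12310 g(16,2)=11320 g(16,4)=7992 g(16,6)=4367 g(16,8)=1820 g(16,10)=560 g(16,12)=120 g(16,14)=16 g(16,16)=1
t=17: g(17,-3)=13260 g(17,-1)=21930 g(17,1)=23630 g(17,3)=19312 g(17,5)=12359 g(17,7)=6187 g(17,9)=2380 g(17,11)=680 g(17,13)=136 g(17,15)=17 g(17,17)=1
t=18: g(18,-4)=13260 g(18,-2)=35190 g(18,0)=45560 g(18,2)=42942 g(18,4)=31671 g(18,6)=18546 g(18,8)=8567 g(18,10)=3060 g(18,12)=816 g(18,14)=153 g(18,16)=18 g(18,18)=1
Paths never hitting -5: Σ_s g(18,s) = 199784
Paths hitting -5: 2^18 - 199784 = 62360
P = 62360/262144 = 7795/32768

Answer: 7795/32768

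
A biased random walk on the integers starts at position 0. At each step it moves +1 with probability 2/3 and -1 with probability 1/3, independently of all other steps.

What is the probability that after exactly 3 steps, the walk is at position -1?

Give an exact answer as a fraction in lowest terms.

To reach position -1 after 3 steps: need 1 step of +1 and 2 steps of -1.
Number of such sequences: C(3,1) = 3
Each has probability (2/3)^1 · (1/3)^2 = 2/27
P = 3 · 2/27 = 2/9

Answer: 2/9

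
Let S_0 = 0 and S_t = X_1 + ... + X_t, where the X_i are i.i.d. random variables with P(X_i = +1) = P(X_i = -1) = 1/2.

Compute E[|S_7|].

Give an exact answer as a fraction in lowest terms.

Answer: 35/16

Derivation:
S_7 takes values m ≡ 1 (mod 2) with |m| ≤ 7; P(S_7=m) = C(7,(7+m)/2)/2^7.
Total paths: 2^7 = 128
Distribution: P(S=-7)=1/128, P(S=-5)=7/128, P(S=-3)=21/128, P(S=-1)=35/128, P(S=1)=35/128, P(S=3)=21/128, P(S=5)=7/128, P(S=7)=1/128
E[|S_7|] = Σ_m |m|·P(S_7=m) = 280/128 = 35/16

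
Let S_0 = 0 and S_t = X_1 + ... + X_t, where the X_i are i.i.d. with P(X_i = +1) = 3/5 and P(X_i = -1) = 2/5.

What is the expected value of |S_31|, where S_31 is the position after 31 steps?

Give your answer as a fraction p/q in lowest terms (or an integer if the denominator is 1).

S_31 takes values m ≡ 1 (mod 2) with |m| ≤ 31; P(S_31=m) = C(31,(31+m)/2) · (3/5)^((31+m)/2) · (2/5)^((31-m)/2).
Distribution: P(S=-31)=2147483648/4656612873077392578125, P(S=-29)=99857989632/4656612873077392578125, P(S=-27)=449360953344/931322574615478515625, P(S=-25)=6515733823488/931322574615478515625, P(S=-23)=68415205146624/931322574615478515625, P(S=-21)=2770815808438272/4656612873077392578125, P(S=-19)=18010302754848768/4656612873077392578125, P(S=-17)=3859350590324736/186264514923095703125, P(S=-15)=17367077656461312/186264514923095703125, P(S=-13)=66573797683101696/186264514923095703125, P(S=-11)=1098467661771177984/931322574615478515625, P(S=-9)=3145611940526555136/931322574615478515625, P(S=-7)=1572805970263277568/186264514923095703125, P(S=-5)=3448074627115646976/186264514923095703125, P(S=-3)=6649858209437319168/186264514923095703125, P(S=-1)=56523794780217212928/931322574615478515625, P(S=1)=84785692170325819392/931322574615478515625, P(S=3)=22443271456850952192/186264514923095703125, P(S=5)=26183816699659444224/186264514923095703125, P(S=7)=26872864507545219072/186264514923095703125, P(S=9)=120927890283953485824/931322574615478515625, P(S=11)=95014770937392024576/931322574615478515625, P(S=13)=12956559673280730624/186264514923095703125, P(S=15)=7604937199534341888/186264514923095703125, P(S=17)=3802468599767170944/186264514923095703125, P(S=19)=39925920297555294912/4656612873077392578125, P(S=21)=13820510872230679008/4656612873077392578125, P(S=23)=767806159568371056/931322574615478515625, P(S=25)=164529891336079512/931322574615478515625, P(S=27)=25530500379736476/931322574615478515625, P(S=29)=12765250189868238/4656612873077392578125, P(S=31)=617673396283947/4656612873077392578125
E[|S_31|] = Σ_m |m|·P(S_31=m) = 1292422029532026543119/186264514923095703125

Answer: 1292422029532026543119/186264514923095703125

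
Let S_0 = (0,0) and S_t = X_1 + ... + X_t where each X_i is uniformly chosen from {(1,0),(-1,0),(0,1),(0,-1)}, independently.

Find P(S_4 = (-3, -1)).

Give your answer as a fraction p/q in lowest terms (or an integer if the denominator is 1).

Answer: 1/64

Derivation:
Let h be the number of horizontal steps (so 4-h are vertical). To end at (-3,-1) need (h-3)/2 right-steps and ((4-h)-1)/2 up-steps.
Sum over h with 3 ≤ h ≤ 3, h ≡ 1 (mod 2), 4-h ≡ 1 (mod 2):
h=3: C(4,3)·C(3,0)·C(1,0) = 4·1·1 = 4
Total favorable: 4
Total paths: 4^4 = 256
P = 4/256 = 1/64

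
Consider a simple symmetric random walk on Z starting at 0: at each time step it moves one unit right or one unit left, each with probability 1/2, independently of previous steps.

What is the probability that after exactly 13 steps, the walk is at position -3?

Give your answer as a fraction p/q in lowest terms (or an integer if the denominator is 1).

Answer: 1287/8192

Derivation:
To reach position -3 after 13 steps: need 5 steps of +1 and 8 of -1.
Favorable paths: C(13,5) = 1287
Total paths: 2^13 = 8192
P = 1287/8192 = 1287/8192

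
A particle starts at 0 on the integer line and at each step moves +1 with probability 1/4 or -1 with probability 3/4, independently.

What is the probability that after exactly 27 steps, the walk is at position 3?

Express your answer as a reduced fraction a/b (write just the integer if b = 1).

To reach position 3 after 27 steps: need 15 steps of +1 and 12 steps of -1.
Number of such sequences: C(27,15) = 17383860
Each has probability (1/4)^15 · (3/4)^12 = 531441/18014398509481984
P = 17383860 · 531441/18014398509481984 = 2309623985565/4503599627370496

Answer: 2309623985565/4503599627370496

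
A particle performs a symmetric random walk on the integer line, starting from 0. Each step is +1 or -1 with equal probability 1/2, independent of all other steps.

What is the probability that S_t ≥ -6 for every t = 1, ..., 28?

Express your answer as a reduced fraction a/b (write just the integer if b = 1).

Let f(t,s) = #length-t paths at position s with S_1..S_t all ≥ -6.
f(t,s) = f(t-1,s-1) + f(t-1,s+1) for s ≥ -6; f(t,s) = 0 for s < -6.
t=0: f(0,0)=1
t=1: f(1,-1)=1 f(1,1)=1
t=2: f(2,-2)=1 f(2,0)=2 f(2,2)=1
t=3: f(3,-3)=1 f(3,-1)=3 f(3,1)=3 f(3,3)=1
t=4: f(4,-4)=1 f(4,-2)=4 f(4,0)=6 f(4,2)=4 f(4,4)=1
t=5: f(5,-5)=1 f(5,-3)=5 f(5,-1)=10 f(5,1)=10 f(5,3)=5 f(5,5)=1
t=6: f(6,-6)=1 f(6,-4)=6 f(6,-2)=15 f(6,0)=20 f(6,2)=15 f(6,4)=6 f(6,6)=1
t=7: f(7,-5)=7 f(7,-3)=21 f(7,-1)=35 f(7,1)=35 f(7,3)=21 f(7,5)=7 f(7,7)=1
t=8: f(8,-6)=7 f(8,-4)=28 f(8,-2)=56 f(8,0)=70 f(8,2)=56 f(8,4)=28 f(8,6)=8 f(8,8)=1
t=9: f(9,-5)=35 f(9,-3)=84 f(9,-1)=126 f(9,1)=126 f(9,3)=84 f(9,5)=36 f(9,7)=9 f(9,9)=1
t=10: f(10,-6)=35 f(10,-4)=119 f(10,-2)=210 f(10,0)=252 f(10,2)=210 f(10,4)=120 f(10,6)=45 f(10,8)=10 f(10,10)=1
t=11: f(11,-5)=154 f(11,-3)=329 f(11,-1)=462 f(11,1)=462 f(11,3)=330 f(11,5)=165 f(11,7)=55 f(11,9)=11 f(11,11)=1
t=12: f(12,-6)=154 f(12,-4)=483 f(12,-2)=791 f(12,0)=924 f(12,2)=792 f(12,4)=495 f(12,6)=220 f(12,8)=66 f(12,10)=12 f(12,12)=1
t=13: f(13,-5)=637 f(13,-3)=1274 f(13,-1)=1715 f(13,1)=1716 f(13,3)=1287 f(13,5)=715 f(13,7)=286 f(13,9)=78 f(13,11)=13 f(13,13)=1
t=14: f(14,-6)=637 f(14,-4)=1911 f(14,-2)=2989 f(14,0)=3431 f(14,2)=3003 f(14,4)=2002 f(14,6)=1001 f(14,8)=364 f(14,10)=91 f(14,12)=14 f(14,14)=1
t=15: f(15,-5)=2548 f(15,-3)=4900 f(15,-1)=6420 f(15,1)=6434 f(15,3)=5005 f(15,5)=3003 f(15,7)=1365 f(15,9)=455 f(15,11)=105 f(15,13)=15 f(15,15)=1
t=16: f(16,-6)=2548 f(16,-4)=7448 f(16,-2)=11320 f(16,0)=12854 f(16,2)=11439 f(16,4)=8008 f(16,6)=4368 f(16,8)=1820 f(16,10)=560 f(16,12)=120 f(16,14)=16 f(16,16)=1
t=17: f(17,-5)=9996 f(17,-3)=18768 f(17,-1)=24174 f(17,1)=24293 f(17,3)=19447 f(17,5)=12376 f(17,7)=6188 f(17,9)=2380 f(17,11)=680 f(17,13)=136 f(17,15)=17 f(17,17)=1
t=18: f(18,-6)=9996 f(18,-4)=28764 f(18,-2)=42942 f(18,0)=48467 f(18,2)=43740 f(18,4)=31823 f(18,6)=18564 f(18,8)=8568 f(18,10)=3060 f(18,12)=816 f(18,14)=153 f(18,16)=18 f(18,18)=1
t=19: f(19,-5)=38760 f(19,-3)=71706 f(19,-1)=91409 f(19,1)=92207 f(19,3)=75563 f(19,5)=50387 f(19,7)=27132 f(19,9)=11628 f(19,11)=3876 f(19,13)=969 f(19,15)=171 f(19,17)=19 f(19,19)=1
t=20: f(20,-6)=38760 f(20,-4)=110466 f(20,-2)=163115 f(20,0)=183616 f(20,2)=167770 f(20,4)=125950 f(20,6)=77519 f(20,8)=38760 f(20,10)=15504 f(20,12)=4845 f(20,14)=1140 f(20,16)=190 f(20,18)=20 f(20,20)=1
t=21: f(21,-5)=149226 f(21,-3)=273581 f(21,-1)=346731 f(21,1)=351386 f(21,3)=293720 f(21,5)=203469 f(21,7)=116279 f(21,9)=54264 f(21,11)=20349 f(21,13)=5985 f(21,15)=1330 f(21,17)=210 f(21,19)=21 f(21,21)=1
t=22: f(22,-6)=149226 f(22,-4)=422807 f(22,-2)=620312 f(22,0)=698117 f(22,2)=645106 f(22,4)=497189 f(22,6)=319748 f(22,8)=170543 f(22,10)=74613 f(22,12)=26334 f(22,14)=7315 f(22,16)=1540 f(22,18)=231 f(22,20)=22 f(22,22)=1
t=23: f(23,-5)=572033 f(23,-3)=1043119 f(23,-1)=1318429 f(23,1)=1343223 f(23,3)=1142295 f(23,5)=816937 f(23,7)=490291 f(23,9)=245156 f(23,11)=100947 f(23,13)=33649 f(23,15)=8855 f(23,17)=1771 f(23,19)=253 f(23,21)=23 f(23,23)=1
t=24: f(24,-6)=572033 f(24,-4)=1615152 f(24,-2)=2361548 f(24,0)=2661652 f(24,2)=2485518 f(24,4)=1959232 f(24,6)=1307228 f(24,8)=735447 f(24,10)=346103 f(24,12)=134596 f(24,14)=42504 f(24,16)=10626 f(24,18)=2024 f(24,20)=276 f(24,22)=24 f(24,24)=1
t=25: f(25,-5)=2187185 f(25,-3)=3976700 f(25,-1)=5023200 f(25,1)=5147170 f(25,3)=4444750 f(25,5)=3266460 f(25,7)=2042675 f(25,9)=1081550 f(25,11)=480699 f(25,13)=177100 f(25,15)=53130 f(25,17)=12650 f(25,19)=2300 f(25,21)=300 f(25,23)=25 f(25,25)=1
t=26: f(26,-6)=2187185 f(26,-4)=6163885 f(26,-2)=8999900 f(26,0)=10170370 f(26,2)=9591920 f(26,4)=7711210 f(26,6)=5309135 f(26,8)=3124225 f(26,10)=1562249 f(26,12)=657799 f(26,14)=230230 f(26,16)=65780 f(26,18)=14950 f(26,20)=2600 f(26,22)=325 f(26,24)=26 f(26,26)=1
t=27: f(27,-5)=8351070 f(27,-3)=15163785 f(27,-1)=19170270 f(27,1)=19762290 f(27,3)=17303130 f(27,5)=13020345 f(27,7)=8433360 f(27,9)=4686474 f(27,11)=2220048 f(27,13)=888029 f(27,15)=296010 f(27,17)=80730 f(27,19)=17550 f(27,21)=2925 f(27,23)=351 f(27,25)=27 f(27,27)=1
t=28: f(28,-6)=8351070 f(28,-4)=23514855 f(28,-2)=34334055 f(28,0)=38932560 f(28,2)=37065420 f(28,4)=30323475 f(28,6)=21453705 f(28,8)=13119834 f(28,10)=6906522 f(28,12)=3108077 f(28,14)=1184039 f(28,16)=376740 f(28,18)=98280 f(28,20)=20475 f(28,22)=3276 f(28,24)=378 f(28,26)=28 f(28,28)=1
Σ_s f(28,s) = 218792790
P = 218792790/268435456 = 109396395/134217728

Answer: 109396395/134217728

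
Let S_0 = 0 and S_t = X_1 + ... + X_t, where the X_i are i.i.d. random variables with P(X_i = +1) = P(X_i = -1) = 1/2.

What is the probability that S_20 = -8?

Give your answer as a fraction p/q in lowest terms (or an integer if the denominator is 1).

Answer: 4845/131072

Derivation:
To reach position -8 after 20 steps: need 6 steps of +1 and 14 of -1.
Favorable paths: C(20,6) = 38760
Total paths: 2^20 = 1048576
P = 38760/1048576 = 4845/131072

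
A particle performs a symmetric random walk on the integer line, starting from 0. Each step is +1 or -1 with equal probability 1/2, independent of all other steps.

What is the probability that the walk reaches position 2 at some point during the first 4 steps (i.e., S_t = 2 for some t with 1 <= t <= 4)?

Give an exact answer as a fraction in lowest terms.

Count via complement. Let g(t,s) = #length-t paths at position s with S_1..S_t all ≠ 2.
g(t,s) = g(t-1,s-1) + g(t-1,s+1) for s ≠ 2; g(t,2) = 0.
t=0: g(0,0)=1
t=1: g(1,-1)=1 g(1,1)=1
t=2: g(2,-2)=1 g(2,0)=2
t=3: g(3,-3)=1 g(3,-1)=3 g(3,1)=2
t=4: g(4,-4)=1 g(4,-2)=4 g(4,0)=5
Paths never hitting 2: Σ_s g(4,s) = 10
Paths hitting 2: 2^4 - 10 = 6
P = 6/16 = 3/8

Answer: 3/8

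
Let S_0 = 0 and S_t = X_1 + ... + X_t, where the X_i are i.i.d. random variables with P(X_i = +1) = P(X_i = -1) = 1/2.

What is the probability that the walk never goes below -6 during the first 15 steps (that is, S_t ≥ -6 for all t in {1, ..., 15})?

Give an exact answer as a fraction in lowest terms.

Answer: 30251/32768

Derivation:
Let f(t,s) = #length-t paths at position s with S_1..S_t all ≥ -6.
f(t,s) = f(t-1,s-1) + f(t-1,s+1) for s ≥ -6; f(t,s) = 0 for s < -6.
t=0: f(0,0)=1
t=1: f(1,-1)=1 f(1,1)=1
t=2: f(2,-2)=1 f(2,0)=2 f(2,2)=1
t=3: f(3,-3)=1 f(3,-1)=3 f(3,1)=3 f(3,3)=1
t=4: f(4,-4)=1 f(4,-2)=4 f(4,0)=6 f(4,2)=4 f(4,4)=1
t=5: f(5,-5)=1 f(5,-3)=5 f(5,-1)=10 f(5,1)=10 f(5,3)=5 f(5,5)=1
t=6: f(6,-6)=1 f(6,-4)=6 f(6,-2)=15 f(6,0)=20 f(6,2)=15 f(6,4)=6 f(6,6)=1
t=7: f(7,-5)=7 f(7,-3)=21 f(7,-1)=35 f(7,1)=35 f(7,3)=21 f(7,5)=7 f(7,7)=1
t=8: f(8,-6)=7 f(8,-4)=28 f(8,-2)=56 f(8,0)=70 f(8,2)=56 f(8,4)=28 f(8,6)=8 f(8,8)=1
t=9: f(9,-5)=35 f(9,-3)=84 f(9,-1)=126 f(9,1)=126 f(9,3)=84 f(9,5)=36 f(9,7)=9 f(9,9)=1
t=10: f(10,-6)=35 f(10,-4)=119 f(10,-2)=210 f(10,0)=252 f(10,2)=210 f(10,4)=120 f(10,6)=45 f(10,8)=10 f(10,10)=1
t=11: f(11,-5)=154 f(11,-3)=329 f(11,-1)=462 f(11,1)=462 f(11,3)=330 f(11,5)=165 f(11,7)=55 f(11,9)=11 f(11,11)=1
t=12: f(12,-6)=154 f(12,-4)=483 f(12,-2)=791 f(12,0)=924 f(12,2)=792 f(12,4)=495 f(12,6)=220 f(12,8)=66 f(12,10)=12 f(12,12)=1
t=13: f(13,-5)=637 f(13,-3)=1274 f(13,-1)=1715 f(13,1)=1716 f(13,3)=1287 f(13,5)=715 f(13,7)=286 f(13,9)=78 f(13,11)=13 f(13,13)=1
t=14: f(14,-6)=637 f(14,-4)=1911 f(14,-2)=2989 f(14,0)=3431 f(14,2)=3003 f(14,4)=2002 f(14,6)=1001 f(14,8)=364 f(14,10)=91 f(14,12)=14 f(14,14)=1
t=15: f(15,-5)=2548 f(15,-3)=4900 f(15,-1)=6420 f(15,1)=6434 f(15,3)=5005 f(15,5)=3003 f(15,7)=1365 f(15,9)=455 f(15,11)=105 f(15,13)=15 f(15,15)=1
Σ_s f(15,s) = 30251
P = 30251/32768 = 30251/32768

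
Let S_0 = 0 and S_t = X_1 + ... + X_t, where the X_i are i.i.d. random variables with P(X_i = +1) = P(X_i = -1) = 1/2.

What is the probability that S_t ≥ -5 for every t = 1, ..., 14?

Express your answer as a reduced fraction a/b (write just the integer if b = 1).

Let f(t,s) = #length-t paths at position s with S_1..S_t all ≥ -5.
f(t,s) = f(t-1,s-1) + f(t-1,s+1) for s ≥ -5; f(t,s) = 0 for s < -5.
t=0: f(0,0)=1
t=1: f(1,-1)=1 f(1,1)=1
t=2: f(2,-2)=1 f(2,0)=2 f(2,2)=1
t=3: f(3,-3)=1 f(3,-1)=3 f(3,1)=3 f(3,3)=1
t=4: f(4,-4)=1 f(4,-2)=4 f(4,0)=6 f(4,2)=4 f(4,4)=1
t=5: f(5,-5)=1 f(5,-3)=5 f(5,-1)=10 f(5,1)=10 f(5,3)=5 f(5,5)=1
t=6: f(6,-4)=6 f(6,-2)=15 f(6,0)=20 f(6,2)=15 f(6,4)=6 f(6,6)=1
t=7: f(7,-5)=6 f(7,-3)=21 f(7,-1)=35 f(7,1)=35 f(7,3)=21 f(7,5)=7 f(7,7)=1
t=8: f(8,-4)=27 f(8,-2)=56 f(8,0)=70 f(8,2)=56 f(8,4)=28 f(8,6)=8 f(8,8)=1
t=9: f(9,-5)=27 f(9,-3)=83 f(9,-1)=126 f(9,1)=126 f(9,3)=84 f(9,5)=36 f(9,7)=9 f(9,9)=1
t=10: f(10,-4)=110 f(10,-2)=209 f(10,0)=252 f(10,2)=210 f(10,4)=120 f(10,6)=45 f(10,8)=10 f(10,10)=1
t=11: f(11,-5)=110 f(11,-3)=319 f(11,-1)=461 f(11,1)=462 f(11,3)=330 f(11,5)=165 f(11,7)=55 f(11,9)=11 f(11,11)=1
t=12: f(12,-4)=429 f(12,-2)=780 f(12,0)=923 f(12,2)=792 f(12,4)=495 f(12,6)=220 f(12,8)=66 f(12,10)=12 f(12,12)=1
t=13: f(13,-5)=429 f(13,-3)=1209 f(13,-1)=1703 f(13,1)=1715 f(13,3)=1287 f(13,5)=715 f(13,7)=286 f(13,9)=78 f(13,11)=13 f(13,13)=1
t=14: f(14,-4)=1638 f(14,-2)=2912 f(14,0)=3418 f(14,2)=3002 f(14,4)=2002 f(14,6)=1001 f(14,8)=364 f(14,10)=91 f(14,12)=14 f(14,14)=1
Σ_s f(14,s) = 14443
P = 14443/16384 = 14443/16384

Answer: 14443/16384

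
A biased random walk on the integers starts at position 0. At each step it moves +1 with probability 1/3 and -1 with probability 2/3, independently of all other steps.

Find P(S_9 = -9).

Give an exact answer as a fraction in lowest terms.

To reach position -9 after 9 steps: need 0 steps of +1 and 9 steps of -1.
Number of such sequences: C(9,0) = 1
Each has probability (1/3)^0 · (2/3)^9 = 512/19683
P = 1 · 512/19683 = 512/19683

Answer: 512/19683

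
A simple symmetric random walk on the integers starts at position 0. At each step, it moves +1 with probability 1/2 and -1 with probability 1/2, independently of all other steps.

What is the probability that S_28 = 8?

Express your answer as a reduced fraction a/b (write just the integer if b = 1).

Answer: 6561555/134217728

Derivation:
To reach position 8 after 28 steps: need 18 steps of +1 and 10 of -1.
Favorable paths: C(28,18) = 13123110
Total paths: 2^28 = 268435456
P = 13123110/268435456 = 6561555/134217728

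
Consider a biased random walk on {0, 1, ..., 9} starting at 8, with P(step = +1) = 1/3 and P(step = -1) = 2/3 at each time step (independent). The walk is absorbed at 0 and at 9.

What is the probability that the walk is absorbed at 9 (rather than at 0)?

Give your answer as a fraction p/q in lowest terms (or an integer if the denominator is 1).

Biased walk: p = 1/3, q = 2/3, r = q/p = 2
Gambler's ruin: P(hit 9 before 0 | start at 8) = (1 - r^a)/(1 - r^N)
r^8 = 256; r^9 = 512
P = (1 - 256) / (1 - 512) = -255 / -511 = 255/511

Answer: 255/511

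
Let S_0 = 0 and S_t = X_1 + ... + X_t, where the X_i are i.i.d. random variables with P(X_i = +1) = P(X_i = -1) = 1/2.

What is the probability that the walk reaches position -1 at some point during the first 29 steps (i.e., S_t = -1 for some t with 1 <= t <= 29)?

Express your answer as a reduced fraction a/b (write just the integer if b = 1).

Answer: 57414019/67108864

Derivation:
Count via complement. Let g(t,s) = #length-t paths at position s with S_1..S_t all ≠ -1.
g(t,s) = g(t-1,s-1) + g(t-1,s+1) for s ≠ -1; g(t,-1) = 0.
t=0: g(0,0)=1
t=1: g(1,1)=1
t=2: g(2,0)=1 g(2,2)=1
t=3: g(3,1)=2 g(3,3)=1
t=4: g(4,0)=2 g(4,2)=3 g(4,4)=1
t=5: g(5,1)=5 g(5,3)=4 g(5,5)=1
t=6: g(6,0)=5 g(6,2)=9 g(6,4)=5 g(6,6)=1
t=7: g(7,1)=14 g(7,3)=14 g(7,5)=6 g(7,7)=1
t=8: g(8,0)=14 g(8,2)=28 g(8,4)=20 g(8,6)=7 g(8,8)=1
t=9: g(9,1)=42 g(9,3)=48 g(9,5)=27 g(9,7)=8 g(9,9)=1
t=10: g(10,0)=42 g(10,2)=90 g(10,4)=75 g(10,6)=35 g(10,8)=9 g(10,10)=1
t=11: g(11,1)=132 g(11,3)=165 g(11,5)=110 g(11,7)=44 g(11,9)=10 g(11,11)=1
t=12: g(12,0)=132 g(12,2)=297 g(12,4)=275 g(12,6)=154 g(12,8)=54 g(12,10)=11 g(12,12)=1
t=13: g(13,1)=429 g(13,3)=572 g(13,5)=429 g(13,7)=208 g(13,9)=65 g(13,11)=12 g(13,13)=1
t=14: g(14,0)=429 g(14,2)=1001 g(14,4)=1001 g(14,6)=637 g(14,8)=273 g(14,10)=77 g(14,12)=13 g(14,14)=1
t=15: g(15,1)=1430 g(15,3)=2002 g(15,5)=1638 g(15,7)=910 g(15,9)=350 g(15,11)=90 g(15,13)=14 g(15,15)=1
t=16: g(16,0)=1430 g(16,2)=3432 g(16,4)=3640 g(16,6)=2548 g(16,8)=1260 g(16,10)=440 g(16,12)=104 g(16,14)=15 g(16,16)=1
t=17: g(17,1)=4862 g(17,3)=7072 g(17,5)=6188 g(17,7)=3808 g(17,9)=1700 g(17,11)=544 g(17,13)=119 g(17,15)=16 g(17,17)=1
t=18: g(18,0)=4862 g(18,2)=11934 g(18,4)=13260 g(18,6)=9996 g(18,8)=5508 g(18,10)=2244 g(18,12)=663 g(18,14)=135 g(18,16)=17 g(18,18)=1
t=19: g(19,1)=16796 g(19,3)=25194 g(19,5)=23256 g(19,7)=15504 g(19,9)=7752 g(19,11)=2907 g(19,13)=798 g(19,15)=152 g(19,17)=18 g(19,19)=1
t=20: g(20,0)=16796 g(20,2)=41990 g(20,4)=48450 g(20,6)=38760 g(20,8)=23256 g(20,10)=10659 g(20,12)=3705 g(20,14)=950 g(20,16)=170 g(20,18)=19 g(20,20)=1
t=21: g(21,1)=58786 g(21,3)=90440 g(21,5)=87210 g(21,7)=62016 g(21,9)=33915 g(21,11)=14364 g(21,13)=4655 g(21,15)=1120 g(21,17)=189 g(21,19)=20 g(21,21)=1
t=22: g(22,0)=58786 g(22,2)=149226 g(22,4)=177650 g(22,6)=149226 g(22,8)=95931 g(22,10)=48279 g(22,12)=19019 g(22,14)=5775 g(22,16)=1309 g(22,18)=209 g(22,20)=21 g(22,22)=1
t=23: g(23,1)=208012 g(23,3)=326876 g(23,5)=326876 g(23,7)=245157 g(23,9)=144210 g(23,11)=67298 g(23,13)=24794 g(23,15)=7084 g(23,17)=1518 g(23,19)=230 g(23,21)=22 g(23,23)=1
t=24: g(24,0)=208012 g(24,2)=534888 g(24,4)=653752 g(24,6)=572033 g(24,8)=389367 g(24,10)=211508 g(24,12)=92092 g(24,14)=31878 g(24,16)=8602 g(24,18)=1748 g(24,20)=252 g(24,22)=23 g(24,24)=1
t=25: g(25,1)=742900 g(25,3)=1188640 g(25,5)=1225785 g(25,7)=961400 g(25,9)=600875 g(25,11)=303600 g(25,13)=123970 g(25,15)=40480 g(25,17)=10350 g(25,19)=2000 g(25,21)=275 g(25,23)=24 g(25,25)=1
t=26: g(26,0)=742900 g(26,2)=1931540 g(26,4)=2414425 g(26,6)=2187185 g(26,8)=1562275 g(26,10)=904475 g(26,12)=427570 g(26,14)=164450 g(26,16)=50830 g(26,18)=12350 g(26,20)=2275 g(26,22)=299 g(26,24)=25 g(26,26)=1
t=27: g(27,1)=2674440 g(27,3)=4345965 g(27,5)=4601610 g(27,7)=3749460 g(27,9)=2466750 g(27,11)=1332045 g(27,13)=592020 g(27,15)=215280 g(27,17)=63180 g(27,19)=14625 g(27,21)=2574 g(27,23)=324 g(27,25)=26 g(27,27)=1
t=28: g(28,0)=2674440 g(28,2)=7020405 g(28,4)=8947575 g(28,6)=8351070 g(28,8)=6216210 g(28,10)=3798795 g(28,12)=1924065 g(28,14)=807300 g(28,16)=278460 g(28,18)=77805 g(28,20)=17199 g(28,22)=2898 g(28,24)=350 g(28,26)=27 g(28,28)=1
t=29: g(29,1)=9694845 g(29,3)=15967980 g(29,5)=17298645 g(29,7)=14567280 g(29,9)=10015005 g(29,11)=5722860 g(29,13)=2731365 g(29,15)=1085760 g(29,17)=356265 g(29,19)=95004 g(29,21)=20097 g(29,23)=3248 g(29,25)=377 g(29,27)=28 g(29,29)=1
Paths never hitting -1: Σ_s g(29,s) = 77558760
Paths hitting -1: 2^29 - 77558760 = 459312152
P = 459312152/536870912 = 57414019/67108864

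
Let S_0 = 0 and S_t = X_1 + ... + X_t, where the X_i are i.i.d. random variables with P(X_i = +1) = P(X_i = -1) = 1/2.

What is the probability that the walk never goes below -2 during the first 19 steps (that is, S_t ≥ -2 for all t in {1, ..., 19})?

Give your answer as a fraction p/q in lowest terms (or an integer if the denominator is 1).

Answer: 130169/262144

Derivation:
Let f(t,s) = #length-t paths at position s with S_1..S_t all ≥ -2.
f(t,s) = f(t-1,s-1) + f(t-1,s+1) for s ≥ -2; f(t,s) = 0 for s < -2.
t=0: f(0,0)=1
t=1: f(1,-1)=1 f(1,1)=1
t=2: f(2,-2)=1 f(2,0)=2 f(2,2)=1
t=3: f(3,-1)=3 f(3,1)=3 f(3,3)=1
t=4: f(4,-2)=3 f(4,0)=6 f(4,2)=4 f(4,4)=1
t=5: f(5,-1)=9 f(5,1)=10 f(5,3)=5 f(5,5)=1
t=6: f(6,-2)=9 f(6,0)=19 f(6,2)=15 f(6,4)=6 f(6,6)=1
t=7: f(7,-1)=28 f(7,1)=34 f(7,3)=21 f(7,5)=7 f(7,7)=1
t=8: f(8,-2)=28 f(8,0)=62 f(8,2)=55 f(8,4)=28 f(8,6)=8 f(8,8)=1
t=9: f(9,-1)=90 f(9,1)=117 f(9,3)=83 f(9,5)=36 f(9,7)=9 f(9,9)=1
t=10: f(10,-2)=90 f(10,0)=207 f(10,2)=200 f(10,4)=119 f(10,6)=45 f(10,8)=10 f(10,10)=1
t=11: f(11,-1)=297 f(11,1)=407 f(11,3)=319 f(11,5)=164 f(11,7)=55 f(11,9)=11 f(11,11)=1
t=12: f(12,-2)=297 f(12,0)=704 f(12,2)=726 f(12,4)=483 f(12,6)=219 f(12,8)=66 f(12,10)=12 f(12,12)=1
t=13: f(13,-1)=1001 f(13,1)=1430 f(13,3)=1209 f(13,5)=702 f(13,7)=285 f(13,9)=78 f(13,11)=13 f(13,13)=1
t=14: f(14,-2)=1001 f(14,0)=2431 f(14,2)=2639 f(14,4)=1911 f(14,6)=987 f(14,8)=363 f(14,10)=91 f(14,12)=14 f(14,14)=1
t=15: f(15,-1)=3432 f(15,1)=5070 f(15,3)=4550 f(15,5)=2898 f(15,7)=1350 f(15,9)=454 f(15,11)=105 f(15,13)=15 f(15,15)=1
t=16: f(16,-2)=3432 f(16,0)=8502 f(16,2)=9620 f(16,4)=7448 f(16,6)=4248 f(16,8)=1804 f(16,10)=559 f(16,12)=120 f(16,14)=16 f(16,16)=1
t=17: f(17,-1)=11934 f(17,1)=18122 f(17,3)=17068 f(17,5)=11696 f(17,7)=6052 f(17,9)=2363 f(17,11)=679 f(17,13)=136 f(17,15)=17 f(17,17)=1
t=18: f(18,-2)=11934 f(18,0)=30056 f(18,2)=35190 f(18,4)=28764 f(18,6)=17748 f(18,8)=8415 f(18,10)=3042 f(18,12)=815 f(18,14)=153 f(18,16)=18 f(18,18)=1
t=19: f(19,-1)=41990 f(19,1)=65246 f(19,3)=63954 f(19,5)=46512 f(19,7)=26163 f(19,9)=11457 f(19,11)=3857 f(19,13)=968 f(19,15)=171 f(19,17)=19 f(19,19)=1
Σ_s f(19,s) = 260338
P = 260338/524288 = 130169/262144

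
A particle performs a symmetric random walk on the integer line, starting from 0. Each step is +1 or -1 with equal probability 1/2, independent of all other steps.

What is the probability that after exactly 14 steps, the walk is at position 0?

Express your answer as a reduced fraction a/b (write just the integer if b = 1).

To return to 0 after 14 steps: need exactly 7 steps of +1 and 7 of -1.
Favorable paths: C(14,7) = 3432
Total paths: 2^14 = 16384
P = 3432/16384 = 429/2048

Answer: 429/2048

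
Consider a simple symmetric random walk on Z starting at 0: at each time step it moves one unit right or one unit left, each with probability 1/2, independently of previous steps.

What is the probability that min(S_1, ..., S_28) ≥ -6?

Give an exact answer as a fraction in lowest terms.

Let f(t,s) = #length-t paths at position s with S_1..S_t all ≥ -6.
f(t,s) = f(t-1,s-1) + f(t-1,s+1) for s ≥ -6; f(t,s) = 0 for s < -6.
t=0: f(0,0)=1
t=1: f(1,-1)=1 f(1,1)=1
t=2: f(2,-2)=1 f(2,0)=2 f(2,2)=1
t=3: f(3,-3)=1 f(3,-1)=3 f(3,1)=3 f(3,3)=1
t=4: f(4,-4)=1 f(4,-2)=4 f(4,0)=6 f(4,2)=4 f(4,4)=1
t=5: f(5,-5)=1 f(5,-3)=5 f(5,-1)=10 f(5,1)=10 f(5,3)=5 f(5,5)=1
t=6: f(6,-6)=1 f(6,-4)=6 f(6,-2)=15 f(6,0)=20 f(6,2)=15 f(6,4)=6 f(6,6)=1
t=7: f(7,-5)=7 f(7,-3)=21 f(7,-1)=35 f(7,1)=35 f(7,3)=21 f(7,5)=7 f(7,7)=1
t=8: f(8,-6)=7 f(8,-4)=28 f(8,-2)=56 f(8,0)=70 f(8,2)=56 f(8,4)=28 f(8,6)=8 f(8,8)=1
t=9: f(9,-5)=35 f(9,-3)=84 f(9,-1)=126 f(9,1)=126 f(9,3)=84 f(9,5)=36 f(9,7)=9 f(9,9)=1
t=10: f(10,-6)=35 f(10,-4)=119 f(10,-2)=210 f(10,0)=252 f(10,2)=210 f(10,4)=120 f(10,6)=45 f(10,8)=10 f(10,10)=1
t=11: f(11,-5)=154 f(11,-3)=329 f(11,-1)=462 f(11,1)=462 f(11,3)=330 f(11,5)=165 f(11,7)=55 f(11,9)=11 f(11,11)=1
t=12: f(12,-6)=154 f(12,-4)=483 f(12,-2)=791 f(12,0)=924 f(12,2)=792 f(12,4)=495 f(12,6)=220 f(12,8)=66 f(12,10)=12 f(12,12)=1
t=13: f(13,-5)=637 f(13,-3)=1274 f(13,-1)=1715 f(13,1)=1716 f(13,3)=1287 f(13,5)=715 f(13,7)=286 f(13,9)=78 f(13,11)=13 f(13,13)=1
t=14: f(14,-6)=637 f(14,-4)=1911 f(14,-2)=2989 f(14,0)=3431 f(14,2)=3003 f(14,4)=2002 f(14,6)=1001 f(14,8)=364 f(14,10)=91 f(14,12)=14 f(14,14)=1
t=15: f(15,-5)=2548 f(15,-3)=4900 f(15,-1)=6420 f(15,1)=6434 f(15,3)=5005 f(15,5)=3003 f(15,7)=1365 f(15,9)=455 f(15,11)=105 f(15,13)=15 f(15,15)=1
t=16: f(16,-6)=2548 f(16,-4)=7448 f(16,-2)=11320 f(16,0)=12854 f(16,2)=11439 f(16,4)=8008 f(16,6)=4368 f(16,8)=1820 f(16,10)=560 f(16,12)=120 f(16,14)=16 f(16,16)=1
t=17: f(17,-5)=9996 f(17,-3)=18768 f(17,-1)=24174 f(17,1)=24293 f(17,3)=19447 f(17,5)=12376 f(17,7)=6188 f(17,9)=2380 f(17,11)=680 f(17,13)=136 f(17,15)=17 f(17,17)=1
t=18: f(18,-6)=9996 f(18,-4)=28764 f(18,-2)=42942 f(18,0)=48467 f(18,2)=43740 f(18,4)=31823 f(18,6)=18564 f(18,8)=8568 f(18,10)=3060 f(18,12)=816 f(18,14)=153 f(18,16)=18 f(18,18)=1
t=19: f(19,-5)=38760 f(19,-3)=71706 f(19,-1)=91409 f(19,1)=92207 f(19,3)=75563 f(19,5)=50387 f(19,7)=27132 f(19,9)=11628 f(19,11)=3876 f(19,13)=969 f(19,15)=171 f(19,17)=19 f(19,19)=1
t=20: f(20,-6)=38760 f(20,-4)=110466 f(20,-2)=163115 f(20,0)=183616 f(20,2)=167770 f(20,4)=125950 f(20,6)=77519 f(20,8)=38760 f(20,10)=15504 f(20,12)=4845 f(20,14)=1140 f(20,16)=190 f(20,18)=20 f(20,20)=1
t=21: f(21,-5)=149226 f(21,-3)=273581 f(21,-1)=346731 f(21,1)=351386 f(21,3)=293720 f(21,5)=203469 f(21,7)=116279 f(21,9)=54264 f(21,11)=20349 f(21,13)=5985 f(21,15)=1330 f(21,17)=210 f(21,19)=21 f(21,21)=1
t=22: f(22,-6)=149226 f(22,-4)=422807 f(22,-2)=620312 f(22,0)=698117 f(22,2)=645106 f(22,4)=497189 f(22,6)=319748 f(22,8)=170543 f(22,10)=74613 f(22,12)=26334 f(22,14)=7315 f(22,16)=1540 f(22,18)=231 f(22,20)=22 f(22,22)=1
t=23: f(23,-5)=572033 f(23,-3)=1043119 f(23,-1)=1318429 f(23,1)=1343223 f(23,3)=1142295 f(23,5)=816937 f(23,7)=490291 f(23,9)=245156 f(23,11)=100947 f(23,13)=33649 f(23,15)=8855 f(23,17)=1771 f(23,19)=253 f(23,21)=23 f(23,23)=1
t=24: f(24,-6)=572033 f(24,-4)=1615152 f(24,-2)=2361548 f(24,0)=2661652 f(24,2)=2485518 f(24,4)=1959232 f(24,6)=1307228 f(24,8)=735447 f(24,10)=346103 f(24,12)=134596 f(24,14)=42504 f(24,16)=10626 f(24,18)=2024 f(24,20)=276 f(24,22)=24 f(24,24)=1
t=25: f(25,-5)=2187185 f(25,-3)=3976700 f(25,-1)=5023200 f(25,1)=5147170 f(25,3)=4444750 f(25,5)=3266460 f(25,7)=2042675 f(25,9)=1081550 f(25,11)=480699 f(25,13)=177100 f(25,15)=53130 f(25,17)=12650 f(25,19)=2300 f(25,21)=300 f(25,23)=25 f(25,25)=1
t=26: f(26,-6)=2187185 f(26,-4)=6163885 f(26,-2)=8999900 f(26,0)=10170370 f(26,2)=9591920 f(26,4)=7711210 f(26,6)=5309135 f(26,8)=3124225 f(26,10)=1562249 f(26,12)=657799 f(26,14)=230230 f(26,16)=65780 f(26,18)=14950 f(26,20)=2600 f(26,22)=325 f(26,24)=26 f(26,26)=1
t=27: f(27,-5)=8351070 f(27,-3)=15163785 f(27,-1)=19170270 f(27,1)=19762290 f(27,3)=17303130 f(27,5)=13020345 f(27,7)=8433360 f(27,9)=4686474 f(27,11)=2220048 f(27,13)=888029 f(27,15)=296010 f(27,17)=80730 f(27,19)=17550 f(27,21)=2925 f(27,23)=351 f(27,25)=27 f(27,27)=1
t=28: f(28,-6)=8351070 f(28,-4)=23514855 f(28,-2)=34334055 f(28,0)=38932560 f(28,2)=37065420 f(28,4)=30323475 f(28,6)=21453705 f(28,8)=13119834 f(28,10)=6906522 f(28,12)=3108077 f(28,14)=1184039 f(28,16)=376740 f(28,18)=98280 f(28,20)=20475 f(28,22)=3276 f(28,24)=378 f(28,26)=28 f(28,28)=1
Σ_s f(28,s) = 218792790
P = 218792790/268435456 = 109396395/134217728

Answer: 109396395/134217728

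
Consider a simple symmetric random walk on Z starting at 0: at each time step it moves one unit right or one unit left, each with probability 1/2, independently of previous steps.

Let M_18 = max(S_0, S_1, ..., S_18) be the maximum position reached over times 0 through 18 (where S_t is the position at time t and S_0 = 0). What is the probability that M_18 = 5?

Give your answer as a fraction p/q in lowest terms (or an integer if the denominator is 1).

Let M_18 = max(S_0,...,S_18). Use the reflection principle: for j ≥ 1, #{paths with M_18 ≥ j} = #{S_18 ≥ j} + #{S_18 ≥ j+1}.
By reflection, #{M_18 ≥ 5} = #{S_18 ≥ 5} + #{S_18 ≥ 6} = 31180 + 31180 = 62360.
#{M_18 ≥ 6} = #{S_18 ≥ 6} + #{S_18 ≥ 7} = 31180 + 12616 = 43796.
#{M_18 = 5} = 62360 - 43796 = 18564.
P(M_18 = 5) = 18564/262144 = 4641/65536

Answer: 4641/65536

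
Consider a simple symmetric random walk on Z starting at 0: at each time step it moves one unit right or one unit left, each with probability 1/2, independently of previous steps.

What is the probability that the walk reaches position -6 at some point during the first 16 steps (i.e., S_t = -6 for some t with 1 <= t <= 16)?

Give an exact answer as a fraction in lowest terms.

Count via complement. Let g(t,s) = #length-t paths at position s with S_1..S_t all ≠ -6.
g(t,s) = g(t-1,s-1) + g(t-1,s+1) for s ≠ -6; g(t,-6) = 0.
t=0: g(0,0)=1
t=1: g(1,-1)=1 g(1,1)=1
t=2: g(2,-2)=1 g(2,0)=2 g(2,2)=1
t=3: g(3,-3)=1 g(3,-1)=3 g(3,1)=3 g(3,3)=1
t=4: g(4,-4)=1 g(4,-2)=4 g(4,0)=6 g(4,2)=4 g(4,4)=1
t=5: g(5,-5)=1 g(5,-3)=5 g(5,-1)=10 g(5,1)=10 g(5,3)=5 g(5,5)=1
t=6: g(6,-4)=6 g(6,-2)=15 g(6,0)=20 g(6,2)=15 g(6,4)=6 g(6,6)=1
t=7: g(7,-5)=6 g(7,-3)=21 g(7,-1)=35 g(7,1)=35 g(7,3)=21 g(7,5)=7 g(7,7)=1
t=8: g(8,-4)=27 g(8,-2)=56 g(8,0)=70 g(8,2)=56 g(8,4)=28 g(8,6)=8 g(8,8)=1
t=9: g(9,-5)=27 g(9,-3)=83 g(9,-1)=126 g(9,1)=126 g(9,3)=84 g(9,5)=36 g(9,7)=9 g(9,9)=1
t=10: g(10,-4)=110 g(10,-2)=209 g(10,0)=252 g(10,2)=210 g(10,4)=120 g(10,6)=45 g(10,8)=10 g(10,10)=1
t=11: g(11,-5)=110 g(11,-3)=319 g(11,-1)=461 g(11,1)=462 g(11,3)=330 g(11,5)=165 g(11,7)=55 g(11,9)=11 g(11,11)=1
t=12: g(12,-4)=429 g(12,-2)=780 g(12,0)=923 g(12,2)=792 g(12,4)=495 g(12,6)=220 g(12,8)=66 g(12,10)=12 g(12,12)=1
t=13: g(13,-5)=429 g(13,-3)=1209 g(13,-1)=1703 g(13,1)=1715 g(13,3)=1287 g(13,5)=715 g(13,7)=286 g(13,9)=78 g(13,11)=13 g(13,13)=1
t=14: g(14,-4)=1638 g(14,-2)=2912 g(14,0)=3418 g(14,2)=3002 g(14,4)=2002 g(14,6)=1001 g(14,8)=364 g(14,10)=91 g(14,12)=14 g(14,14)=1
t=15: g(15,-5)=1638 g(15,-3)=4550 g(15,-1)=6330 g(15,1)=6420 g(15,3)=5004 g(15,5)=3003 g(15,7)=1365 g(15,9)=455 g(15,11)=105 g(15,13)=15 g(15,15)=1
t=16: g(16,-4)=6188 g(16,-2)=10880 g(16,0)=12750 g(16,2)=11424 g(16,4)=8007 g(16,6)=4368 g(16,8)=1820 g(16,10)=560 g(16,12)=120 g(16,14)=16 g(16,16)=1
Paths never hitting -6: Σ_s g(16,s) = 56134
Paths hitting -6: 2^16 - 56134 = 9402
P = 9402/65536 = 4701/32768

Answer: 4701/32768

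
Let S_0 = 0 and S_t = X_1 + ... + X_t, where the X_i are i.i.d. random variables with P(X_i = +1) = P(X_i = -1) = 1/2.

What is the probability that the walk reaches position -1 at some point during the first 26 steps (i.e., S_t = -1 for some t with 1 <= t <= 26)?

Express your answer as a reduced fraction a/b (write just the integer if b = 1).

Answer: 7088533/8388608

Derivation:
Count via complement. Let g(t,s) = #length-t paths at position s with S_1..S_t all ≠ -1.
g(t,s) = g(t-1,s-1) + g(t-1,s+1) for s ≠ -1; g(t,-1) = 0.
t=0: g(0,0)=1
t=1: g(1,1)=1
t=2: g(2,0)=1 g(2,2)=1
t=3: g(3,1)=2 g(3,3)=1
t=4: g(4,0)=2 g(4,2)=3 g(4,4)=1
t=5: g(5,1)=5 g(5,3)=4 g(5,5)=1
t=6: g(6,0)=5 g(6,2)=9 g(6,4)=5 g(6,6)=1
t=7: g(7,1)=14 g(7,3)=14 g(7,5)=6 g(7,7)=1
t=8: g(8,0)=14 g(8,2)=28 g(8,4)=20 g(8,6)=7 g(8,8)=1
t=9: g(9,1)=42 g(9,3)=48 g(9,5)=27 g(9,7)=8 g(9,9)=1
t=10: g(10,0)=42 g(10,2)=90 g(10,4)=75 g(10,6)=35 g(10,8)=9 g(10,10)=1
t=11: g(11,1)=132 g(11,3)=165 g(11,5)=110 g(11,7)=44 g(11,9)=10 g(11,11)=1
t=12: g(12,0)=132 g(12,2)=297 g(12,4)=275 g(12,6)=154 g(12,8)=54 g(12,10)=11 g(12,12)=1
t=13: g(13,1)=429 g(13,3)=572 g(13,5)=429 g(13,7)=208 g(13,9)=65 g(13,11)=12 g(13,13)=1
t=14: g(14,0)=429 g(14,2)=1001 g(14,4)=1001 g(14,6)=637 g(14,8)=273 g(14,10)=77 g(14,12)=13 g(14,14)=1
t=15: g(15,1)=1430 g(15,3)=2002 g(15,5)=1638 g(15,7)=910 g(15,9)=350 g(15,11)=90 g(15,13)=14 g(15,15)=1
t=16: g(16,0)=1430 g(16,2)=3432 g(16,4)=3640 g(16,6)=2548 g(16,8)=1260 g(16,10)=440 g(16,12)=104 g(16,14)=15 g(16,16)=1
t=17: g(17,1)=4862 g(17,3)=7072 g(17,5)=6188 g(17,7)=3808 g(17,9)=1700 g(17,11)=544 g(17,13)=119 g(17,15)=16 g(17,17)=1
t=18: g(18,0)=4862 g(18,2)=11934 g(18,4)=13260 g(18,6)=9996 g(18,8)=5508 g(18,10)=2244 g(18,12)=663 g(18,14)=135 g(18,16)=17 g(18,18)=1
t=19: g(19,1)=16796 g(19,3)=25194 g(19,5)=23256 g(19,7)=15504 g(19,9)=7752 g(19,11)=2907 g(19,13)=798 g(19,15)=152 g(19,17)=18 g(19,19)=1
t=20: g(20,0)=16796 g(20,2)=41990 g(20,4)=48450 g(20,6)=38760 g(20,8)=23256 g(20,10)=10659 g(20,12)=3705 g(20,14)=950 g(20,16)=170 g(20,18)=19 g(20,20)=1
t=21: g(21,1)=58786 g(21,3)=90440 g(21,5)=87210 g(21,7)=62016 g(21,9)=33915 g(21,11)=14364 g(21,13)=4655 g(21,15)=1120 g(21,17)=189 g(21,19)=20 g(21,21)=1
t=22: g(22,0)=58786 g(22,2)=149226 g(22,4)=177650 g(22,6)=149226 g(22,8)=95931 g(22,10)=48279 g(22,12)=19019 g(22,14)=5775 g(22,16)=1309 g(22,18)=209 g(22,20)=21 g(22,22)=1
t=23: g(23,1)=208012 g(23,3)=326876 g(23,5)=326876 g(23,7)=245157 g(23,9)=144210 g(23,11)=67298 g(23,13)=24794 g(23,15)=7084 g(23,17)=1518 g(23,19)=230 g(23,21)=22 g(23,23)=1
t=24: g(24,0)=208012 g(24,2)=534888 g(24,4)=653752 g(24,6)=572033 g(24,8)=389367 g(24,10)=211508 g(24,12)=92092 g(24,14)=31878 g(24,16)=8602 g(24,18)=1748 g(24,20)=252 g(24,22)=23 g(24,24)=1
t=25: g(25,1)=742900 g(25,3)=1188640 g(25,5)=1225785 g(25,7)=961400 g(25,9)=600875 g(25,11)=303600 g(25,13)=123970 g(25,15)=40480 g(25,17)=10350 g(25,19)=2000 g(25,21)=275 g(25,23)=24 g(25,25)=1
t=26: g(26,0)=742900 g(26,2)=1931540 g(26,4)=2414425 g(26,6)=2187185 g(26,8)=1562275 g(26,10)=904475 g(26,12)=427570 g(26,14)=164450 g(26,16)=50830 g(26,18)=12350 g(26,20)=2275 g(26,22)=299 g(26,24)=25 g(26,26)=1
Paths never hitting -1: Σ_s g(26,s) = 10400600
Paths hitting -1: 2^26 - 10400600 = 56708264
P = 56708264/67108864 = 7088533/8388608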